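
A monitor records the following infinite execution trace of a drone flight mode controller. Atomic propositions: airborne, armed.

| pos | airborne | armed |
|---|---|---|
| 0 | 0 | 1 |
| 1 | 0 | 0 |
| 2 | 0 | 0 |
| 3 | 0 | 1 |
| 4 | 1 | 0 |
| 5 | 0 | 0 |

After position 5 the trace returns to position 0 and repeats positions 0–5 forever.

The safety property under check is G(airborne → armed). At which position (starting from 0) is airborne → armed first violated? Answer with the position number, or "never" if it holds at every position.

4

Check airborne → armed at each position in order: 0 ✓, 1 ✓, 2 ✓, 3 ✓.
At position 4 the labels are {airborne}, so airborne → armed is false there. This is the first violation.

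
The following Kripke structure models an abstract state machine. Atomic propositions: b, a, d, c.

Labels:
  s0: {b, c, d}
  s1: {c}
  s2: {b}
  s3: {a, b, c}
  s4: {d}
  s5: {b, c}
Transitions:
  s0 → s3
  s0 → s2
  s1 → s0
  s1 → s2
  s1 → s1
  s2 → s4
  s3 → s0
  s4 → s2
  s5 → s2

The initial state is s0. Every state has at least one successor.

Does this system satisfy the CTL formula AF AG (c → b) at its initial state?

Satisfied

States satisfying AG (c → b): {s0, s2, s3, s4, s5}.
States satisfying AF AG (c → b): {s0, s2, s3, s4, s5}.
s0 ∈ Sat(AF AG (c → b)).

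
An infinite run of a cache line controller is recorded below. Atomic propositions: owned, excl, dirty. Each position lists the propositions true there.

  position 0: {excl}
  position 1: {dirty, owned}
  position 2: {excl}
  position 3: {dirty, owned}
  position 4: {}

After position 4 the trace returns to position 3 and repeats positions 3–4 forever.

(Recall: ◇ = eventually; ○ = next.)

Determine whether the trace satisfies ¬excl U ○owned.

Satisfied

Walking from position 0: ○owned first holds at position 0, and ¬excl holds at every earlier position along the way, so ¬excl U ○owned holds.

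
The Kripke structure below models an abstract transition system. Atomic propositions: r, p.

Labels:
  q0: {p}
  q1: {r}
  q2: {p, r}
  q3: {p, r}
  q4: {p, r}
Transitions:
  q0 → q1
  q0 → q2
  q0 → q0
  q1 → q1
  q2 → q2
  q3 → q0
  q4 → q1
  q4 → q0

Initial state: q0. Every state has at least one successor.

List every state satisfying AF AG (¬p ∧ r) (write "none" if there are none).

States satisfying AG (¬p ∧ r): {q1}.
States satisfying AF AG (¬p ∧ r): {q1}.

{q1}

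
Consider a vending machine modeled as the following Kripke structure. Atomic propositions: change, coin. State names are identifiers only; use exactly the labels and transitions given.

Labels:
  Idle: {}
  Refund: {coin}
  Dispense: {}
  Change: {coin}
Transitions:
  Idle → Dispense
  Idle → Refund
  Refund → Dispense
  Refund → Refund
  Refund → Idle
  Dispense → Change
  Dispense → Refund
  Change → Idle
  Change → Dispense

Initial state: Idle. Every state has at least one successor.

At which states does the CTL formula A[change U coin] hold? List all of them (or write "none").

States satisfying change: ∅.
States satisfying coin: {Refund, Change}.
States satisfying A[change U coin]: {Refund, Change}.

{Refund, Change}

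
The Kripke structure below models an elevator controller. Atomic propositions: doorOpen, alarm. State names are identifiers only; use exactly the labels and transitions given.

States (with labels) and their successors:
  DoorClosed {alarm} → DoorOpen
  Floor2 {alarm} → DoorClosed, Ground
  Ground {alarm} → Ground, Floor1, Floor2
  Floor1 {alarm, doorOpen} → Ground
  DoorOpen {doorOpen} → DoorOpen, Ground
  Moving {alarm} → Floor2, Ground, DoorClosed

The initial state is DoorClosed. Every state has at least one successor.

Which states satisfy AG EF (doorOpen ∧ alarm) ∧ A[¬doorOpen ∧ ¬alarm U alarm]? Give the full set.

States satisfying EF (doorOpen ∧ alarm): {DoorClosed, Floor2, Ground, Floor1, DoorOpen, Moving}.
States satisfying AG EF (doorOpen ∧ alarm): {DoorClosed, Floor2, Ground, Floor1, DoorOpen, Moving}.
States satisfying ¬doorOpen ∧ ¬alarm: ∅.
States satisfying alarm: {DoorClosed, Floor2, Ground, Floor1, Moving}.
States satisfying A[¬doorOpen ∧ ¬alarm U alarm]: {DoorClosed, Floor2, Ground, Floor1, Moving}.
States satisfying AG EF (doorOpen ∧ alarm) ∧ A[¬doorOpen ∧ ¬alarm U alarm]: {DoorClosed, Floor2, Ground, Floor1, Moving}.

{DoorClosed, Floor2, Ground, Floor1, Moving}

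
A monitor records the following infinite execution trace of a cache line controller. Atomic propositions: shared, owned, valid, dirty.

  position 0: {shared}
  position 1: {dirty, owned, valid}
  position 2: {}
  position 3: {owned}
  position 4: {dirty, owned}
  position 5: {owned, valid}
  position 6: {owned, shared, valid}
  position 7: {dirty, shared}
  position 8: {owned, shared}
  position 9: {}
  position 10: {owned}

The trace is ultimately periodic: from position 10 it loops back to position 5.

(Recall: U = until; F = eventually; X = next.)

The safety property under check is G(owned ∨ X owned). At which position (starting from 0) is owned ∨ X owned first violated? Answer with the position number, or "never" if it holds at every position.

owned ∨ X owned holds at every position 0..10, and those are all the positions the trace ever visits, so the invariant G(owned ∨ X owned) is never violated.

never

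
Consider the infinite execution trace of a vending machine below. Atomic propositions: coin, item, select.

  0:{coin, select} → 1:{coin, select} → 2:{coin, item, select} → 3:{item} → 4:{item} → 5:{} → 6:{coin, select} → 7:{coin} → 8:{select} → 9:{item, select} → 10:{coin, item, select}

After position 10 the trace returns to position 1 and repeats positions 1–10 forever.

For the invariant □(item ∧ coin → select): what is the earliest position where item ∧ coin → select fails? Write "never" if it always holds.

never

item ∧ coin → select holds at every position 0..10, and those are all the positions the trace ever visits, so the invariant □(item ∧ coin → select) is never violated.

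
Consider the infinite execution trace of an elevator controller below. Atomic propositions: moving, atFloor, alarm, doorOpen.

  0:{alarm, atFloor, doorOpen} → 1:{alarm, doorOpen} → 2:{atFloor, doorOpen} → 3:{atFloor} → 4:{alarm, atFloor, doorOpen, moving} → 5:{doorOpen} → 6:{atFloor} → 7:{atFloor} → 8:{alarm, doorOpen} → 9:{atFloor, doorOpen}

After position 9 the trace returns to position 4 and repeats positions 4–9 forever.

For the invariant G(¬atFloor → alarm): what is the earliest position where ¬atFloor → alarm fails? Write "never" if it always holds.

5

Check ¬atFloor → alarm at each position in order: 0 ✓, 1 ✓, 2 ✓, 3 ✓, 4 ✓.
At position 5 the labels are {doorOpen}, so ¬atFloor → alarm is false there. This is the first violation.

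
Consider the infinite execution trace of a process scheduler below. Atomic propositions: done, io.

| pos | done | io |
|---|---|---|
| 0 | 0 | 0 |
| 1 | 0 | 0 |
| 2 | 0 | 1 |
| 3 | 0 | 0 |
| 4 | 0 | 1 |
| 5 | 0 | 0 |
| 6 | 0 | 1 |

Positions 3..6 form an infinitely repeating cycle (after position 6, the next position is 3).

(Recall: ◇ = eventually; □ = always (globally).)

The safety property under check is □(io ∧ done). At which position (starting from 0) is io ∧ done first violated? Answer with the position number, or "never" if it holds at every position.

0

At position 0 the labels are {}, so io ∧ done is false there. This is the first violation.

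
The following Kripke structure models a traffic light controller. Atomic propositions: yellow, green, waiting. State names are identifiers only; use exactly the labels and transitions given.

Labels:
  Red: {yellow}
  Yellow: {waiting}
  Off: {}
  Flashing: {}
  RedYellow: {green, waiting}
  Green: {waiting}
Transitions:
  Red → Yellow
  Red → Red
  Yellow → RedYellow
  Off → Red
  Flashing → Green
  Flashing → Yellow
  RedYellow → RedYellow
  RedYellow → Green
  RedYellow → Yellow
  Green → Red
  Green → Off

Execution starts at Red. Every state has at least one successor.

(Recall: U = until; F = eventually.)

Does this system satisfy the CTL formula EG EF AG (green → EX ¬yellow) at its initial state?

States satisfying EF AG (green → EX ¬yellow): {Red, Yellow, Off, Flashing, RedYellow, Green}.
States satisfying EG EF AG (green → EX ¬yellow): {Red, Yellow, Off, Flashing, RedYellow, Green}.
Red ∈ Sat(EG EF AG (green → EX ¬yellow)).

Holds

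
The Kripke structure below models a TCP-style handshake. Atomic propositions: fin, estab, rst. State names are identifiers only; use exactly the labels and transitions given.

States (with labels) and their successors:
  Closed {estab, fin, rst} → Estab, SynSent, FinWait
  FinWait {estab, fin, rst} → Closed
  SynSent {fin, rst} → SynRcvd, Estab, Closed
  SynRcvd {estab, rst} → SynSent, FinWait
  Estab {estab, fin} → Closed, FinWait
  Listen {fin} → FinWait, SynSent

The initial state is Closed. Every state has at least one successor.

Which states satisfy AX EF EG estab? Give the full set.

{Closed, FinWait, SynSent, SynRcvd, Estab, Listen}

States satisfying EF EG estab: {Closed, FinWait, SynSent, SynRcvd, Estab, Listen}.
States satisfying AX EF EG estab: {Closed, FinWait, SynSent, SynRcvd, Estab, Listen}.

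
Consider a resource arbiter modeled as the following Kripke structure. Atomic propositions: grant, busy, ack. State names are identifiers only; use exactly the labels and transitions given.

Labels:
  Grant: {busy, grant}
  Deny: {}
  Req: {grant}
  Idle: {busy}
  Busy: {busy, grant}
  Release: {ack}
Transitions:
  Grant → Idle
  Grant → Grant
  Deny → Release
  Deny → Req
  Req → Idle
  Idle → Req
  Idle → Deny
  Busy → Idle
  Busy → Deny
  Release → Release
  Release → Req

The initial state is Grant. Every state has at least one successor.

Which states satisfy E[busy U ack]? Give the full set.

{Release}

States satisfying busy: {Grant, Idle, Busy}.
States satisfying ack: {Release}.
States satisfying E[busy U ack]: {Release}.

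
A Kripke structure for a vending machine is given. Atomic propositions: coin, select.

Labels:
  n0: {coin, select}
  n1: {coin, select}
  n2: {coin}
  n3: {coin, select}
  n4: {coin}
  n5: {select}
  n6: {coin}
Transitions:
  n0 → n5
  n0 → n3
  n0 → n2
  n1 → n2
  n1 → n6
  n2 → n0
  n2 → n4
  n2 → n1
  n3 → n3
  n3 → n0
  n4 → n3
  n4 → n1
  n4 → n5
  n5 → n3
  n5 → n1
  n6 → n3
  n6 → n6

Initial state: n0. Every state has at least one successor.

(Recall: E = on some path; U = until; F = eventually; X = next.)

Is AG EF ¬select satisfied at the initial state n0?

Holds

States satisfying EF ¬select: {n0, n1, n2, n3, n4, n5, n6}.
States satisfying AG EF ¬select: {n0, n1, n2, n3, n4, n5, n6}.
Every state reachable from n0 satisfies EF ¬select.
n0 ∈ Sat(AG EF ¬select).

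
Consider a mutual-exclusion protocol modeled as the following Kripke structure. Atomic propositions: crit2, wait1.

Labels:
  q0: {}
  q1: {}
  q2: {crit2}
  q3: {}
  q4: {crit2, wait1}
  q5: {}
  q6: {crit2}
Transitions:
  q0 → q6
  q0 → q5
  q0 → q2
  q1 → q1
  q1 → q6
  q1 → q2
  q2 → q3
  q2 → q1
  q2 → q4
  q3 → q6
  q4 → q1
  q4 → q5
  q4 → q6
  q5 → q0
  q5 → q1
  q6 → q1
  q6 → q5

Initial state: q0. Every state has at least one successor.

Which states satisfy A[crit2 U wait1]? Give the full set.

{q4}

States satisfying crit2: {q2, q4, q6}.
States satisfying wait1: {q4}.
States satisfying A[crit2 U wait1]: {q4}.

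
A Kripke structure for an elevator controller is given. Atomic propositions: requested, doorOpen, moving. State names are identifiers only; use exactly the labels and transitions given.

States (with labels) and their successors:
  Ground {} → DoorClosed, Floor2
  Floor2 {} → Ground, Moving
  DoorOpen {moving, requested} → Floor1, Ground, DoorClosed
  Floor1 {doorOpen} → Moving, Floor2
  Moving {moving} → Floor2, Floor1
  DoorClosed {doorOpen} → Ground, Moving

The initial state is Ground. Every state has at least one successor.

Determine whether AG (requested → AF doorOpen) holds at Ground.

States satisfying requested → AF doorOpen: {Ground, Floor2, Floor1, Moving, DoorClosed}.
States satisfying AG (requested → AF doorOpen): {Ground, Floor2, Floor1, Moving, DoorClosed}.
Every state reachable from Ground satisfies requested → AF doorOpen.
Ground ∈ Sat(AG (requested → AF doorOpen)).

Yes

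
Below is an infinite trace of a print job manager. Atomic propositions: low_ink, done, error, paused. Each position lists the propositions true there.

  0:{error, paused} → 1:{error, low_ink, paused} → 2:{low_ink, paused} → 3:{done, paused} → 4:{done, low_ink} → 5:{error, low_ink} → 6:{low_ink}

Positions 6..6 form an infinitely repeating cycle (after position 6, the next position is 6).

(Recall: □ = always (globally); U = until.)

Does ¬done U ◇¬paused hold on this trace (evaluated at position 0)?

Satisfied

Walking from position 0: ◇¬paused first holds at position 0, and ¬done holds at every earlier position along the way, so ¬done U ◇¬paused holds.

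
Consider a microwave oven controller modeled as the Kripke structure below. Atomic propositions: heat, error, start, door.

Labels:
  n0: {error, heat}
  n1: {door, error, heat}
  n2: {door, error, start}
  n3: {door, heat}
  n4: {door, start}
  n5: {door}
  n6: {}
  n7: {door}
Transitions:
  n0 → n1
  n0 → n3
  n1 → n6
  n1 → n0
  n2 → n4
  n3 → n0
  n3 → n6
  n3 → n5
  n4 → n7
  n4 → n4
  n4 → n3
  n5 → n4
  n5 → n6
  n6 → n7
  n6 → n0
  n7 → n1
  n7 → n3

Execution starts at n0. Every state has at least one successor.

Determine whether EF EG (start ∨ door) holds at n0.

States satisfying EG (start ∨ door): {n2, n3, n4, n5, n7}.
States satisfying EF EG (start ∨ door): {n0, n1, n2, n3, n4, n5, n6, n7}.
Some path from n0 reaches a state where EG (start ∨ door) holds.
n0 ∈ Sat(EF EG (start ∨ door)).

Yes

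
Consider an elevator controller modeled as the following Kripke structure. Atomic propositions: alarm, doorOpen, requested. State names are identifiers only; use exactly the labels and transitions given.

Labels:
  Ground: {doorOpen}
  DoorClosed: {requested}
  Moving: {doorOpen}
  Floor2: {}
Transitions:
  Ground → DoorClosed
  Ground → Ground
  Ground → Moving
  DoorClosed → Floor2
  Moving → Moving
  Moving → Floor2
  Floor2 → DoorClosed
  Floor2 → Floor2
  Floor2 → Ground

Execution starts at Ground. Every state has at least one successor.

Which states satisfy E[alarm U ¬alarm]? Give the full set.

States satisfying alarm: ∅.
States satisfying ¬alarm: {Ground, DoorClosed, Moving, Floor2}.
States satisfying E[alarm U ¬alarm]: {Ground, DoorClosed, Moving, Floor2}.

{Ground, DoorClosed, Moving, Floor2}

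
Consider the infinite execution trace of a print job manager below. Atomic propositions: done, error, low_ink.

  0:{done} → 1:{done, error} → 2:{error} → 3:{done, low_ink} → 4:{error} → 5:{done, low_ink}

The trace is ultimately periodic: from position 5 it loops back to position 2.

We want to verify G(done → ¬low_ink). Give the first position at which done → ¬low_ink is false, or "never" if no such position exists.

Check done → ¬low_ink at each position in order: 0 ✓, 1 ✓, 2 ✓.
At position 3 the labels are {done, low_ink}, so done → ¬low_ink is false there. This is the first violation.

3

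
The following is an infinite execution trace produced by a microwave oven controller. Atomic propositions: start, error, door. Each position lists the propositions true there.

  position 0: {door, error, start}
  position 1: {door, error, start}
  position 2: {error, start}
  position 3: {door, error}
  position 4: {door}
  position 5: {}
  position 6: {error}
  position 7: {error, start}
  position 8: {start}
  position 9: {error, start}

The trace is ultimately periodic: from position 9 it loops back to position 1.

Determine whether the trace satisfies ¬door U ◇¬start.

Holds

Walking from position 0: ◇¬start first holds at position 0, and ¬door holds at every earlier position along the way, so ¬door U ◇¬start holds.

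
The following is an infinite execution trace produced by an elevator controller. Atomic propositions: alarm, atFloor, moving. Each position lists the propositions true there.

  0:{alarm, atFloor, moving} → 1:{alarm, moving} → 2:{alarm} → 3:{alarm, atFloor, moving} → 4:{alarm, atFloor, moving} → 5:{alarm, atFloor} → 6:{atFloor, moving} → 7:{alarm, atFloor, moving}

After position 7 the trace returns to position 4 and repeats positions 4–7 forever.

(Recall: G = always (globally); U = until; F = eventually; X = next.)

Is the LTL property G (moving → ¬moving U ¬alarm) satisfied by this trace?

moving → ¬moving U ¬alarm must hold at every position from 0 onward. It fails at position 0, so G (moving → ¬moving U ¬alarm) is false.
Positions where moving holds: 0, 1, 3, 4, 6, 7.
Check ¬moving U ¬alarm at each: 0→fails, 1→fails, 3→fails, 4→fails, 6→ok, 7→fails.

Does not hold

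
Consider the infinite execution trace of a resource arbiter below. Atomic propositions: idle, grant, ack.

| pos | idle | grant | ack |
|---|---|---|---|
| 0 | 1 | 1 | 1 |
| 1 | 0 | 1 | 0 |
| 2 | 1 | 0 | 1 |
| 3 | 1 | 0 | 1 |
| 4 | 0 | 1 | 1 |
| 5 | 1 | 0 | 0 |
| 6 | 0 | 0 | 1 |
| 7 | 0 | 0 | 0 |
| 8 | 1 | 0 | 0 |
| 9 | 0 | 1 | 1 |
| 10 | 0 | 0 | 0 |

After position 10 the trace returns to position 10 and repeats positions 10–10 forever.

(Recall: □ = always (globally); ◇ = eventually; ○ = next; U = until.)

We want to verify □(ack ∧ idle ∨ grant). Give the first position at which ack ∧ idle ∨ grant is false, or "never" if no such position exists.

5

Check ack ∧ idle ∨ grant at each position in order: 0 ✓, 1 ✓, 2 ✓, 3 ✓, 4 ✓.
At position 5 the labels are {idle}, so ack ∧ idle ∨ grant is false there. This is the first violation.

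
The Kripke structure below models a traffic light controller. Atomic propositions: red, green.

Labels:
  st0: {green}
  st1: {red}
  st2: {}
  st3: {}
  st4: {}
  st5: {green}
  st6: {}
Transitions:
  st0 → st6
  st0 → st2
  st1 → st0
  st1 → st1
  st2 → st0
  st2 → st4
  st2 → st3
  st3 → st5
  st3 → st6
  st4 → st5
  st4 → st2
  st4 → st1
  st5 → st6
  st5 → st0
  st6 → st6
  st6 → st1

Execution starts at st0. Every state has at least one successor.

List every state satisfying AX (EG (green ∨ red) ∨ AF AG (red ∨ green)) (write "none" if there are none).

States satisfying EG (green ∨ red) ∨ AF AG (red ∨ green): {st1}.
States satisfying AX (EG (green ∨ red) ∨ AF AG (red ∨ green)): ∅.

none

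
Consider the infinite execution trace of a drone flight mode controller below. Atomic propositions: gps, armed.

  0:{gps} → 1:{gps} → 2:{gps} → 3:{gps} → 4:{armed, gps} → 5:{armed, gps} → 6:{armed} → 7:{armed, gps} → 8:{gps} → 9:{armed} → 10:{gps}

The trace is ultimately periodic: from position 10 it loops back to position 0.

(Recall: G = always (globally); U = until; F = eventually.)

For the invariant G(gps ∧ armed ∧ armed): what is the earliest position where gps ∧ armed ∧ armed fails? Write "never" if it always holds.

At position 0 the labels are {gps}, so gps ∧ armed ∧ armed is false there. This is the first violation.

0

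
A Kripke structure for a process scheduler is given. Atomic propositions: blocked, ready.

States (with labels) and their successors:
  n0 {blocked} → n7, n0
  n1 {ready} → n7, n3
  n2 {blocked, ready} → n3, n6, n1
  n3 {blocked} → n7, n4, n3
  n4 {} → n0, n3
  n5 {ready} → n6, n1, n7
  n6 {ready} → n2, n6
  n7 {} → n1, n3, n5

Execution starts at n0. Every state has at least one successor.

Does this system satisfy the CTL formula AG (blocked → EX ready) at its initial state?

Violated

States satisfying blocked → EX ready: {n1, n2, n4, n5, n6, n7}.
States satisfying AG (blocked → EX ready): ∅.
n0 is reachable from n0 and violates blocked → EX ready, so AG fails at n0.
n0 ∉ Sat(AG (blocked → EX ready)).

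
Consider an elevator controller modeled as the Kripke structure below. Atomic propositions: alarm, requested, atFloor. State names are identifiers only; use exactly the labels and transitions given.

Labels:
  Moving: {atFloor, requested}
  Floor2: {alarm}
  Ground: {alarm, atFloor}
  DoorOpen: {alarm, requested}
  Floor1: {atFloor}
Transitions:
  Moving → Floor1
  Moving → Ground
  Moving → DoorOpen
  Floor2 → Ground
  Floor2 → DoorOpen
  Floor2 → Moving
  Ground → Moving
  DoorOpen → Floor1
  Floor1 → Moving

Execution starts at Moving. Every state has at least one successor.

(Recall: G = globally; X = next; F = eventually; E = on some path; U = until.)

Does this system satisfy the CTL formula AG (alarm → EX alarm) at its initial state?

Violated

States satisfying alarm → EX alarm: {Moving, Floor2, Floor1}.
States satisfying AG (alarm → EX alarm): ∅.
DoorOpen is reachable from Moving and violates alarm → EX alarm, so AG fails at Moving.
Moving ∉ Sat(AG (alarm → EX alarm)).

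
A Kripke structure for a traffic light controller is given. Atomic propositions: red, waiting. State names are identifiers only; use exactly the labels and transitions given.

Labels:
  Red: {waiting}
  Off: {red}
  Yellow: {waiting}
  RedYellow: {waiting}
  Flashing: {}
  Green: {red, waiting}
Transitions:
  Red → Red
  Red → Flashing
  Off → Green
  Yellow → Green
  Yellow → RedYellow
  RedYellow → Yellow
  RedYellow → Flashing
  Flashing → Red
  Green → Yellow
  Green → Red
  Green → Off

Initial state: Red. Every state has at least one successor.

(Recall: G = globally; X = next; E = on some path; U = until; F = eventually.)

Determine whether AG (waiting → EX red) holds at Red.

States satisfying waiting → EX red: {Off, Yellow, Flashing, Green}.
States satisfying AG (waiting → EX red): ∅.
Red is reachable from Red and violates waiting → EX red, so AG fails at Red.
Red ∉ Sat(AG (waiting → EX red)).

Violated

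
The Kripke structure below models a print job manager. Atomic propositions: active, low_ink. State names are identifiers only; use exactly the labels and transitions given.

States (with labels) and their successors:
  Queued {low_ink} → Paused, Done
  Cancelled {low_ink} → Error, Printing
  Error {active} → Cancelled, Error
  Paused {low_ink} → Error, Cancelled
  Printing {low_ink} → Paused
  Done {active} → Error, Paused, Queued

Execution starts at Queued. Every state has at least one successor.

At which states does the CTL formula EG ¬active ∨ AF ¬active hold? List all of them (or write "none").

{Queued, Cancelled, Paused, Printing}

States satisfying ¬active: {Queued, Cancelled, Paused, Printing}.
States satisfying EG ¬active: {Queued, Cancelled, Paused, Printing}.
States satisfying AF ¬active: {Queued, Cancelled, Paused, Printing}.
States satisfying EG ¬active ∨ AF ¬active: {Queued, Cancelled, Paused, Printing}.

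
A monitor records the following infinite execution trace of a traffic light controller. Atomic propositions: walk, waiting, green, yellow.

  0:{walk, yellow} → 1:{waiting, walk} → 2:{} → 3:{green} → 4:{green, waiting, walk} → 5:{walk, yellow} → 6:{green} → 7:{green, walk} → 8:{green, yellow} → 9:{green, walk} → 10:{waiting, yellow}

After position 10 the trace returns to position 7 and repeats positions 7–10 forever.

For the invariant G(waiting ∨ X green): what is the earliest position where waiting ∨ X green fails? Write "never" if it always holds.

At position 0 the labels are {walk, yellow} and the next position 1 has {waiting, walk}, so waiting ∨ X green is false there. This is the first violation.

0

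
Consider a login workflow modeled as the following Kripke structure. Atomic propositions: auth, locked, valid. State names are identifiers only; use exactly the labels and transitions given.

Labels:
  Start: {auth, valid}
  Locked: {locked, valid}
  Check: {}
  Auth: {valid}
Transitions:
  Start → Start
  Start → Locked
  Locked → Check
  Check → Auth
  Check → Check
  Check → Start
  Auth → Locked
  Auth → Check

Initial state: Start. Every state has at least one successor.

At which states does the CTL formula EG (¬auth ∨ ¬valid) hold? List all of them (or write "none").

{Locked, Check, Auth}

States satisfying ¬auth ∨ ¬valid: {Locked, Check, Auth}.
States satisfying EG (¬auth ∨ ¬valid): {Locked, Check, Auth}.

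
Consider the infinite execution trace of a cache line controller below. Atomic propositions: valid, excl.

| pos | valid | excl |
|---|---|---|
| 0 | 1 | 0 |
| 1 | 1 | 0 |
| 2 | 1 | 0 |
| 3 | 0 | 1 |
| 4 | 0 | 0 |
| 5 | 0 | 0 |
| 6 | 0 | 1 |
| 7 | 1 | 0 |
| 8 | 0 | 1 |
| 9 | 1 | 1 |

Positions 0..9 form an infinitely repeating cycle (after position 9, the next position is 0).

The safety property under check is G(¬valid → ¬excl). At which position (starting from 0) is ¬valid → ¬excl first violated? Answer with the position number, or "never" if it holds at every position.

3

Check ¬valid → ¬excl at each position in order: 0 ✓, 1 ✓, 2 ✓.
At position 3 the labels are {excl}, so ¬valid → ¬excl is false there. This is the first violation.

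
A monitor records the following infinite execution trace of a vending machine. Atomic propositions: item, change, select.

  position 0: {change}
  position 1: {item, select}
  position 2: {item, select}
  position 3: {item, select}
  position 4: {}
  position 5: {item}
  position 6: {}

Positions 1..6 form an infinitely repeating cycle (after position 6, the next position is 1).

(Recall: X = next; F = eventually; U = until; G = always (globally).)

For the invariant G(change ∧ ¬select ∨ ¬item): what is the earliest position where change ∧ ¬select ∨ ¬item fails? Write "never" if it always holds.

Check change ∧ ¬select ∨ ¬item at each position in order: 0 ✓.
At position 1 the labels are {item, select}, so change ∧ ¬select ∨ ¬item is false there. This is the first violation.

1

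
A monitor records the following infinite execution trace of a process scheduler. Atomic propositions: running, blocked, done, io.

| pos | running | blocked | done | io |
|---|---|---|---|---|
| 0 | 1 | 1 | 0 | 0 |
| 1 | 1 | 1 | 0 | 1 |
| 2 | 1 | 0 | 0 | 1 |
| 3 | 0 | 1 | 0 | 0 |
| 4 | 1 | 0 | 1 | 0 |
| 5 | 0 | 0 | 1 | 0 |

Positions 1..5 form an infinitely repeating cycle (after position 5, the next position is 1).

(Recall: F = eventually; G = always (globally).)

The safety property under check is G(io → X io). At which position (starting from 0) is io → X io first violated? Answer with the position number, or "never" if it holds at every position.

2

Check io → X io at each position in order: 0 ✓, 1 ✓.
At position 2 the labels are {io, running} and the next position 3 has {blocked}, so io → X io is false there. This is the first violation.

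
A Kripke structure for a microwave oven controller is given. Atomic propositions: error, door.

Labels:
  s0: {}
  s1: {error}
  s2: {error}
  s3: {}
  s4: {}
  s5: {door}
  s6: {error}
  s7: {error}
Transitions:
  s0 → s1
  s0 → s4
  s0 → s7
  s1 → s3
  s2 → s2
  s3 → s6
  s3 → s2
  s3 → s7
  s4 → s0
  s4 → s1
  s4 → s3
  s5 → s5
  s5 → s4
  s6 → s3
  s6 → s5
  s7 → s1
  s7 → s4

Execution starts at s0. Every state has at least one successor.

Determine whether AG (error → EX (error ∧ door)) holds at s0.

Does not hold

States satisfying error → EX (error ∧ door): {s0, s3, s4, s5}.
States satisfying AG (error → EX (error ∧ door)): ∅.
s1 is reachable from s0 and violates error → EX (error ∧ door), so AG fails at s0.
s0 ∉ Sat(AG (error → EX (error ∧ door))).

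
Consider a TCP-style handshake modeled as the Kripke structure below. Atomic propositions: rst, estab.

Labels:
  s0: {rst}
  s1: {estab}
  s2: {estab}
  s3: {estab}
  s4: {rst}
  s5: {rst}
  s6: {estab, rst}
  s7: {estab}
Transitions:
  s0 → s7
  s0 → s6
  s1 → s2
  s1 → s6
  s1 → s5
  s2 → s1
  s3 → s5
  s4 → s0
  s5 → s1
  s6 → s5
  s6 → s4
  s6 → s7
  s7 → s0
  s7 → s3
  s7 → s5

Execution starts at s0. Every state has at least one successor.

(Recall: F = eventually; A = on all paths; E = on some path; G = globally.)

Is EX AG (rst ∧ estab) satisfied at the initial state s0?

States satisfying AG (rst ∧ estab): ∅.
States satisfying EX AG (rst ∧ estab): ∅.
No suitable path/successor from s0 witnesses the formula.
s0 ∉ Sat(EX AG (rst ∧ estab)).

No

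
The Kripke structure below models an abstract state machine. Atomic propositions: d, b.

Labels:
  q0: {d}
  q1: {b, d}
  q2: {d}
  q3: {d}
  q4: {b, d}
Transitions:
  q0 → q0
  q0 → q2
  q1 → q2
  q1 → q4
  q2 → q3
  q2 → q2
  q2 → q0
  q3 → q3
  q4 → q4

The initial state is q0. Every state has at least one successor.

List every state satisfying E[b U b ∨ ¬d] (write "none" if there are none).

States satisfying b: {q1, q4}.
States satisfying b ∨ ¬d: {q1, q4}.
States satisfying E[b U b ∨ ¬d]: {q1, q4}.

{q1, q4}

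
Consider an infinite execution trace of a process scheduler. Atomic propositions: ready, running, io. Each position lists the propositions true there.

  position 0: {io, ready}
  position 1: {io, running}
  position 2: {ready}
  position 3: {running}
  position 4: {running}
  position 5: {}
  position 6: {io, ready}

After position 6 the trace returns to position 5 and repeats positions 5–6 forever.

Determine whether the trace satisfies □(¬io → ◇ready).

¬io → ◇ready holds at every position 0..6, and those are all positions ever visited, so □(¬io → ◇ready) holds.
Positions where ¬io holds: 2, 3, 4, 5.
Check ◇ready at each: 2→ok, 3→ok, 4→ok, 5→ok.

Holds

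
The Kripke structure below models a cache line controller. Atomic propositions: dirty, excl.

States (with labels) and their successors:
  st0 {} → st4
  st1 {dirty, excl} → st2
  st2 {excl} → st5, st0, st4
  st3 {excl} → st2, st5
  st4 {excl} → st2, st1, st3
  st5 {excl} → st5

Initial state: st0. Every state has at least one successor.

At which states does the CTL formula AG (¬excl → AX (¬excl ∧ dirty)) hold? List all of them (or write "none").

{st5}

States satisfying ¬excl → AX (¬excl ∧ dirty): {st1, st2, st3, st4, st5}.
States satisfying AG (¬excl → AX (¬excl ∧ dirty)): {st5}.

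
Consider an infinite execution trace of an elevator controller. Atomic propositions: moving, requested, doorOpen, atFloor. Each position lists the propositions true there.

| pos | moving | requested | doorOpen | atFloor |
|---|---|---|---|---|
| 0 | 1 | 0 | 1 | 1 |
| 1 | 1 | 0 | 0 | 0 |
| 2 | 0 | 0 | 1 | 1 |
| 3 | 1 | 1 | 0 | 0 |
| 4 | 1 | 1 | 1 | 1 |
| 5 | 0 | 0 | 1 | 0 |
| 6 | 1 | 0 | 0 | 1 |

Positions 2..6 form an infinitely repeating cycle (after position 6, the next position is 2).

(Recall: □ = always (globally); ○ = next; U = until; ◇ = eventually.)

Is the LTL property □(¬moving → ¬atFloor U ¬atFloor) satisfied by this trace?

Does not hold

¬moving → ¬atFloor U ¬atFloor must hold at every position from 0 onward. It fails at position 2, so □(¬moving → ¬atFloor U ¬atFloor) is false.
Positions where ¬moving holds: 2, 5.
Check ¬atFloor U ¬atFloor at each: 2→fails, 5→ok.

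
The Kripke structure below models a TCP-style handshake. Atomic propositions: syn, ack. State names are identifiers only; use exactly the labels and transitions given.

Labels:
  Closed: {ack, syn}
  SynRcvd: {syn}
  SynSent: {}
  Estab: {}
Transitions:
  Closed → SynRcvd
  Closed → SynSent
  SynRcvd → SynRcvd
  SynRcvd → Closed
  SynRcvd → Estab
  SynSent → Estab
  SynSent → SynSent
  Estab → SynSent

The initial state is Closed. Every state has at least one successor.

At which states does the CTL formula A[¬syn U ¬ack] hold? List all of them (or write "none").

{SynRcvd, SynSent, Estab}

States satisfying ¬syn: {SynSent, Estab}.
States satisfying ¬ack: {SynRcvd, SynSent, Estab}.
States satisfying A[¬syn U ¬ack]: {SynRcvd, SynSent, Estab}.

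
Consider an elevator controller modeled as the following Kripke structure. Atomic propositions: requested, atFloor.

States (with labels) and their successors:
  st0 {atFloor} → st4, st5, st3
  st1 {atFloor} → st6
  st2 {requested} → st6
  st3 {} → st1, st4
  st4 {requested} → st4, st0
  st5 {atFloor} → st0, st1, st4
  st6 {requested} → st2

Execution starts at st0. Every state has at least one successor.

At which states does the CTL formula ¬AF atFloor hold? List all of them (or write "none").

States satisfying atFloor: {st0, st1, st5}.
States satisfying AF atFloor: {st0, st1, st5}.
States satisfying ¬AF atFloor: {st2, st3, st4, st6}.

{st2, st3, st4, st6}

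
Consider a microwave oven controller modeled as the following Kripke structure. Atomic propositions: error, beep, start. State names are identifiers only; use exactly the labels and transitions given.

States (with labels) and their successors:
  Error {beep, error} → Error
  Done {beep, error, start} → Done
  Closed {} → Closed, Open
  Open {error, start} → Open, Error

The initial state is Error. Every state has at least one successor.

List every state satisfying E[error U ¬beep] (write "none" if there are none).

{Closed, Open}

States satisfying error: {Error, Done, Open}.
States satisfying ¬beep: {Closed, Open}.
States satisfying E[error U ¬beep]: {Closed, Open}.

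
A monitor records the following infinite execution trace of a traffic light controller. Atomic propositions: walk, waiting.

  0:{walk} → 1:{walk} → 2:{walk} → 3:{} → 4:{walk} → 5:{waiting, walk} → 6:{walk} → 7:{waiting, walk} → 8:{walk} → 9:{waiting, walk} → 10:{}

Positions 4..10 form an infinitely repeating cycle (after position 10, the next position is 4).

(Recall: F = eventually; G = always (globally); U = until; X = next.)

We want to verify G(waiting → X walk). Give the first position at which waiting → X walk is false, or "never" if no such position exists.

Check waiting → X walk at each position in order: 0 ✓, 1 ✓, 2 ✓, 3 ✓, 4 ✓, 5 ✓, 6 ✓, 7 ✓, 8 ✓.
At position 9 the labels are {waiting, walk} and the next position 10 has {}, so waiting → X walk is false there. This is the first violation.

9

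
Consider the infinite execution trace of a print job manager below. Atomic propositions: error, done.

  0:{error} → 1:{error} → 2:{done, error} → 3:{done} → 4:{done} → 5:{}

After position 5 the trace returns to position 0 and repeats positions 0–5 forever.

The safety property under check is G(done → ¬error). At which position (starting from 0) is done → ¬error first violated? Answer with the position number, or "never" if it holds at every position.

Check done → ¬error at each position in order: 0 ✓, 1 ✓.
At position 2 the labels are {done, error}, so done → ¬error is false there. This is the first violation.

2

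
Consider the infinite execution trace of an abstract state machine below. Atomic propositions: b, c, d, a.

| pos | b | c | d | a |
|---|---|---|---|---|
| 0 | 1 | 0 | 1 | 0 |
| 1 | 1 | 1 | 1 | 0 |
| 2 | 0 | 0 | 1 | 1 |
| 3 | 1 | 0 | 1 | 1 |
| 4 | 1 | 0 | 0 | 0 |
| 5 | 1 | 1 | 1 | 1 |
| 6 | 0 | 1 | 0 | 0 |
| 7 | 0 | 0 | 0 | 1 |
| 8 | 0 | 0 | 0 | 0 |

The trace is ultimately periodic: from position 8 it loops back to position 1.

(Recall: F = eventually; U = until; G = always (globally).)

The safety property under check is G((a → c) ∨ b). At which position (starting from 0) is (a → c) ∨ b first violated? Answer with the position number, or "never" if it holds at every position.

2

Check (a → c) ∨ b at each position in order: 0 ✓, 1 ✓.
At position 2 the labels are {a, d}, so (a → c) ∨ b is false there. This is the first violation.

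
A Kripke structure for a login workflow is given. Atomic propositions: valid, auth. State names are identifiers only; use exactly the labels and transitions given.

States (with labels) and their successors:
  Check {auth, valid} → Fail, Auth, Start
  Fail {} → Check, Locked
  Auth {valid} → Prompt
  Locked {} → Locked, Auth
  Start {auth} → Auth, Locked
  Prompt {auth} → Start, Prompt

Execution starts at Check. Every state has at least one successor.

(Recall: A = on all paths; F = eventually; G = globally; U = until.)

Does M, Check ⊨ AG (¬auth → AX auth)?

No

States satisfying ¬auth → AX auth: {Check, Auth, Start, Prompt}.
States satisfying AG (¬auth → AX auth): ∅.
Fail is reachable from Check and violates ¬auth → AX auth, so AG fails at Check.
Check ∉ Sat(AG (¬auth → AX auth)).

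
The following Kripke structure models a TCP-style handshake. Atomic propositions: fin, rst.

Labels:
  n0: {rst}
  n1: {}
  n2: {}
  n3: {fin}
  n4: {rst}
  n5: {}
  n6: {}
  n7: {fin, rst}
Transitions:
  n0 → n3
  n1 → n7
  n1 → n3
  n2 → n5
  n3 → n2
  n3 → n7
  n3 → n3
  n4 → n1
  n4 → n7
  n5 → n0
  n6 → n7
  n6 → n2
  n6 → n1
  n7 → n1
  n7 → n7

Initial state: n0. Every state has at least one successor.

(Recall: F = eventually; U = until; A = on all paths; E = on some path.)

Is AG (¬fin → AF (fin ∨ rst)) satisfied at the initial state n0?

Holds

States satisfying ¬fin → AF (fin ∨ rst): {n0, n1, n2, n3, n4, n5, n6, n7}.
States satisfying AG (¬fin → AF (fin ∨ rst)): {n0, n1, n2, n3, n4, n5, n6, n7}.
Every state reachable from n0 satisfies ¬fin → AF (fin ∨ rst).
n0 ∈ Sat(AG (¬fin → AF (fin ∨ rst))).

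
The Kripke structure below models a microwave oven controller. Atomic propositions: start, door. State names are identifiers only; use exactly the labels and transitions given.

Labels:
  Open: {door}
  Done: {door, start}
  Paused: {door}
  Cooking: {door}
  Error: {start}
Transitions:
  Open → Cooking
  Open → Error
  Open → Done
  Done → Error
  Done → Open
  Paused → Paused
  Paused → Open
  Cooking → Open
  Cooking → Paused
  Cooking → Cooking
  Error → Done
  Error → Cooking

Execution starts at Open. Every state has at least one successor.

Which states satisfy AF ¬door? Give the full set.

States satisfying ¬door: {Error}.
States satisfying AF ¬door: {Error}.

{Error}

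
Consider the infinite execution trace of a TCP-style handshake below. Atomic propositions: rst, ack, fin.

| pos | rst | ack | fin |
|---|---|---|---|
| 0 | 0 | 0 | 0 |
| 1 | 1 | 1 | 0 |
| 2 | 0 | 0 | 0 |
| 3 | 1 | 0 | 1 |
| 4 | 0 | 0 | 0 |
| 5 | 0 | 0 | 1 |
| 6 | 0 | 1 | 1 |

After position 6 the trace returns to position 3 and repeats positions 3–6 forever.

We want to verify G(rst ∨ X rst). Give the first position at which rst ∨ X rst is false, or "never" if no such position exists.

4

Check rst ∨ X rst at each position in order: 0 ✓, 1 ✓, 2 ✓, 3 ✓.
At position 4 the labels are {} and the next position 5 has {fin}, so rst ∨ X rst is false there. This is the first violation.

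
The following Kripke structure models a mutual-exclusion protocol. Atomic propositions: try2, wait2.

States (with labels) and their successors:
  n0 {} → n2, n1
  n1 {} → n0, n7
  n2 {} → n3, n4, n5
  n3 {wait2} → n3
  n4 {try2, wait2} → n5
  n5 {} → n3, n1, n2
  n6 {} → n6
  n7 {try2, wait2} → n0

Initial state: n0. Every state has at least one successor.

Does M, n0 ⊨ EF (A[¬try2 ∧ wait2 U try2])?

Holds

States satisfying A[¬try2 ∧ wait2 U try2]: {n4, n7}.
States satisfying EF (A[¬try2 ∧ wait2 U try2]): {n0, n1, n2, n4, n5, n7}.
Some path from n0 reaches a state where A[¬try2 ∧ wait2 U try2] holds.
n0 ∈ Sat(EF (A[¬try2 ∧ wait2 U try2])).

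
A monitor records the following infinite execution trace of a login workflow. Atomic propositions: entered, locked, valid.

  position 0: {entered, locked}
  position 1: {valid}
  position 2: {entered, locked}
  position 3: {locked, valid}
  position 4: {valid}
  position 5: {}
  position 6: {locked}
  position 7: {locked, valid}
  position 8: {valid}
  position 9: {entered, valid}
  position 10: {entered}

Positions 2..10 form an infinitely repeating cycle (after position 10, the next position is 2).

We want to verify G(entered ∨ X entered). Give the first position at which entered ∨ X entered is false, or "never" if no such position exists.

Check entered ∨ X entered at each position in order: 0 ✓, 1 ✓, 2 ✓.
At position 3 the labels are {locked, valid} and the next position 4 has {valid}, so entered ∨ X entered is false there. This is the first violation.

3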